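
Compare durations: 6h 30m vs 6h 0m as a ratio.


13:12 (1.08)

Duration 1: 390 minutes
Duration 2: 360 minutes
Ratio = 390:360
GCD = 30
Simplified = 13:12
As a decimal: 13/12 ≈ 1.08


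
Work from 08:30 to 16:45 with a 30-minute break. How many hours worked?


7h 45m (465 minutes)

Total time = (16×60+45) - (8×60+30)
= 1005 - 510 = 495 min
Minus break: 495 - 30 = 465 min
= 7h 45m


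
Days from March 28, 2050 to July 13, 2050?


107 days

From March 28, 2050 to July 13, 2050
Rest of March 2050: 31 - 28 = 3
Full months: April 30, May 31, June 30
Days into July 2050: 13
Total = 3 + 30 + 31 + 30 + 13 = 107 days


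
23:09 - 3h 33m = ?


19:36

Start: 1389 minutes from midnight
Subtract: 213 minutes
Remaining: 1389 - 213 = 1176
Hours: 19, Minutes: 36


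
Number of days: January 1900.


31 days

Month: January (month 1)
January has 31 days


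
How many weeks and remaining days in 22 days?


3 weeks 1 days

Weeks: 22 ÷ 7 = 3 remainder 1


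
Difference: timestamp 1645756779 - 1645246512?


Difference = 1645756779 - 1645246512 = 510267 seconds
In hours: 510267 / 3600 ≈ 141.7
In days: 510267 / 86400 ≈ 5.91

510267 seconds (141.7 hours / 5.91 days)


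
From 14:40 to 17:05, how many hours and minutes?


2h 25m

End time in minutes: 17×60 + 5 = 1025
Start time in minutes: 14×60 + 40 = 880
Difference = 1025 - 880 = 145 minutes
= 2 hours 25 minutes


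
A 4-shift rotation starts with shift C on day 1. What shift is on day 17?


Shift C

Shifts: A, B, C, D
Start: C (index 2)
Day 17: (2 + 17 - 1) mod 4
= 18 mod 4
= 2
Index 2 → shift C


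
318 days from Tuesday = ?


Friday

Start: Tuesday (index 1)
(1 + 318) mod 7
= 319 mod 7
= 4
Index 4 → Friday


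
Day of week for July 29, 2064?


Tuesday

Zeller's congruence:
q=29, m=7, k=64, j=20
h = (29 + ⌊13×8/5⌋ + 64 + ⌊64/4⌋ + ⌊20/4⌋ - 2×20) mod 7
= (29 + 20 + 64 + 16 + 5 - 40) mod 7
= 94 mod 7 = 3
h=3 → Tuesday


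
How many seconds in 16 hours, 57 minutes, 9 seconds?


61029 seconds

Hours: 16 × 3600 = 57600
Minutes: 57 × 60 = 3420
Seconds: 9
Total = 57600 + 3420 + 9 = 61029


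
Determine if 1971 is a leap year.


Rules: divisible by 4 AND (not by 100 OR by 400)
1971 ÷ 4 = 492 remainder 3 → not divisible by 4
Not divisible by 4 → not a leap year

No


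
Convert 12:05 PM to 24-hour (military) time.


12:05

Input: 12:05 PM
12 PM → 12 (noon)


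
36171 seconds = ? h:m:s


10h 2m 51s

Hours: 36171 ÷ 3600 = 10 remainder 171
Minutes: 171 ÷ 60 = 2 remainder 51
Seconds: 51


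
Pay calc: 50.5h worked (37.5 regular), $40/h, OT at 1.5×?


Regular: 37.5h × $40 = $1500.00
Overtime: 50.5 - 37.5 = 13.0h
OT pay: 13.0h × $40 × 1.5 = $780.00
Total = $1500.00 + $780.00 = $2280.00

$2280.00


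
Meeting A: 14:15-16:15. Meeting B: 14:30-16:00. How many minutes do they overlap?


90 minutes

Meeting A: 855-975 (in minutes from midnight)
Meeting B: 870-960
Overlap start = max(855, 870) = 870
Overlap end = min(975, 960) = 960
Overlap = max(0, 960 - 870) = 90 min


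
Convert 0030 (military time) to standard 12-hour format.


12:30 AM

Hour: 0
0 → 12 AM (midnight)


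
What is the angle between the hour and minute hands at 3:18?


Hour hand = 3×30 + 18×0.5 = 99.0°
Minute hand = 18×6 = 108°
Difference = |99.0 - 108| = 9.0°

9.0°


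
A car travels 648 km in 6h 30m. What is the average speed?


Distance: 648 km
Time: 6h 30m = 390 min = 390/60 = 13/2 hours
Speed = 648 ÷ (13/2) = 648 × 2 / 13 = 1296/13 ≈ 99.7 km/h

99.7 km/h


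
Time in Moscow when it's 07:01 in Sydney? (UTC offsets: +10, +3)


00:01

Time difference = UTC+3 - UTC+10 = -7 hours
New hour = (7 -7) mod 24
= 0 mod 24 = 0
Minutes unchanged → 00:01


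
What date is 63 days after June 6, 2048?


Start: June 6, 2048
Add 63 days
June 6 → July 1: 30 - 6 + 1 = 25 days (63 - 25 = 38 left)
July 1 → August 1: 31 - 1 + 1 = 31 days (38 - 31 = 7 left)
August 1 + 7 = August 8, 2048

August 8, 2048


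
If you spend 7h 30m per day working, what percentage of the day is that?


Time: 450 minutes
Day: 1440 minutes
Percentage = (450/1440) × 100 ≈ 31.3%

31.3%


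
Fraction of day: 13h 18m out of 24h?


Total minutes: 13×60 + 18 = 798
Day = 24×60 = 1440 minutes
Fraction = 798/1440 ≈ 0.5542
As a percentage: 798/1440 × 100 ≈ 55.42%

0.5542 (55.42%)


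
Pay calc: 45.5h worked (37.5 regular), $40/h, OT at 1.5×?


$1980.00

Regular: 37.5h × $40 = $1500.00
Overtime: 45.5 - 37.5 = 8.0h
OT pay: 8.0h × $40 × 1.5 = $480.00
Total = $1500.00 + $480.00 = $1980.00


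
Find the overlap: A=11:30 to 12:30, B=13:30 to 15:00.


Meeting A: 690-750 (in minutes from midnight)
Meeting B: 810-900
Overlap start = max(690, 810) = 810
Overlap end = min(750, 900) = 750
Overlap = max(0, 750 - 810) = 0 min

0 minutes


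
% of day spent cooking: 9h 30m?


Time: 570 minutes
Day: 1440 minutes
Percentage = (570/1440) × 100 ≈ 39.6%

39.6%


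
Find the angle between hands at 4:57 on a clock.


Hour hand = 4×30 + 57×0.5 = 148.5°
Minute hand = 57×6 = 342°
Difference = |148.5 - 342| = 193.5°
Since > 180°: 360 - 193.5 = 166.5°

166.5°


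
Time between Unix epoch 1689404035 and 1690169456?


Difference = 1690169456 - 1689404035 = 765421 seconds
In hours: 765421 / 3600 ≈ 212.6
In days: 765421 / 86400 ≈ 8.86

765421 seconds (212.6 hours / 8.86 days)


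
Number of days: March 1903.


31 days

Month: March (month 3)
March has 31 days


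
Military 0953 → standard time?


9:53 AM

Hour: 9
9 < 12 → AM


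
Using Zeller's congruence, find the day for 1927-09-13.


Tuesday

Zeller's congruence:
q=13, m=9, k=27, j=19
h = (13 + ⌊13×10/5⌋ + 27 + ⌊27/4⌋ + ⌊19/4⌋ - 2×19) mod 7
= (13 + 26 + 27 + 6 + 4 - 38) mod 7
= 38 mod 7 = 3
h=3 → Tuesday


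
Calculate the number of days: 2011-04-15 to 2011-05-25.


From April 15, 2011 to May 25, 2011
Rest of April 2011: 30 - 15 = 15
Days into May 2011: 25
Total = 15 + 25 = 40 days

40 days


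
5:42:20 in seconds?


20540 seconds

Hours: 5 × 3600 = 18000
Minutes: 42 × 60 = 2520
Seconds: 20
Total = 18000 + 2520 + 20 = 20540


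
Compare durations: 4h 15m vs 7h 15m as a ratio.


Duration 1: 255 minutes
Duration 2: 435 minutes
Ratio = 255:435
GCD = 15
Simplified = 17:29
As a decimal: 17/29 ≈ 0.59

17:29 (0.59)


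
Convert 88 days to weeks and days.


12 weeks 4 days

Weeks: 88 ÷ 7 = 12 remainder 4


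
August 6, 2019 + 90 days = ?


November 4, 2019

Start: August 6, 2019
Add 90 days
August 6 → September 1: 31 - 6 + 1 = 26 days (90 - 26 = 64 left)
September 1 → October 1: 30 - 1 + 1 = 30 days (64 - 30 = 34 left)
October 1 → November 1: 31 - 1 + 1 = 31 days (34 - 31 = 3 left)
November 1 + 3 = November 4, 2019


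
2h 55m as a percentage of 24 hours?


0.1215 (12.15%)

Total minutes: 2×60 + 55 = 175
Day = 24×60 = 1440 minutes
Fraction = 175/1440 ≈ 0.1215
As a percentage: 175/1440 × 100 ≈ 12.15%


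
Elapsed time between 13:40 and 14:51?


1h 11m

End time in minutes: 14×60 + 51 = 891
Start time in minutes: 13×60 + 40 = 820
Difference = 891 - 820 = 71 minutes
= 1 hours 11 minutes


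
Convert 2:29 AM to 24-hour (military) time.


Input: 2:29 AM
AM hour stays: 2

02:29


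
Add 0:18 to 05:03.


Start: 303 minutes from midnight
Add: 18 minutes
Total: 321 minutes
Hours: 321 ÷ 60 = 5 remainder 21

05:21


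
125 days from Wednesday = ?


Start: Wednesday (index 2)
(2 + 125) mod 7
= 127 mod 7
= 1
Index 1 → Tuesday

Tuesday


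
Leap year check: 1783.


No

Rules: divisible by 4 AND (not by 100 OR by 400)
1783 ÷ 4 = 445 remainder 3 → not divisible by 4
Not divisible by 4 → not a leap year


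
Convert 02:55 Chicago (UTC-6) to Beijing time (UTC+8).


16:55

Time difference = UTC+8 - UTC-6 = +14 hours
New hour = (2 + 14) mod 24
= 16 mod 24 = 16
Minutes unchanged → 16:55


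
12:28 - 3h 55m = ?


08:33

Start: 748 minutes from midnight
Subtract: 235 minutes
Remaining: 748 - 235 = 513
Hours: 8, Minutes: 33


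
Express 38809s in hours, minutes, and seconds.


Hours: 38809 ÷ 3600 = 10 remainder 2809
Minutes: 2809 ÷ 60 = 46 remainder 49
Seconds: 49

10h 46m 49s


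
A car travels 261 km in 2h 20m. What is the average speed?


Distance: 261 km
Time: 2h 20m = 140 min = 140/60 = 7/3 hours
Speed = 261 ÷ (7/3) = 261 × 3 / 7 = 783/7 ≈ 111.9 km/h

111.9 km/h


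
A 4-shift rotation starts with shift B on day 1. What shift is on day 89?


Shifts: A, B, C, D
Start: B (index 1)
Day 89: (1 + 89 - 1) mod 4
= 89 mod 4
= 1
Index 1 → shift B

Shift B


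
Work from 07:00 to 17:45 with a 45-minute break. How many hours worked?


10h 0m (600 minutes)

Total time = (17×60+45) - (7×60+0)
= 1065 - 420 = 645 min
Minus break: 645 - 45 = 600 min
= 10h 0m


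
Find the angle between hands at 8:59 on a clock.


84.5°

Hour hand = 8×30 + 59×0.5 = 269.5°
Minute hand = 59×6 = 354°
Difference = |269.5 - 354| = 84.5°


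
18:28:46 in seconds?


Hours: 18 × 3600 = 64800
Minutes: 28 × 60 = 1680
Seconds: 46
Total = 64800 + 1680 + 46 = 66526

66526 seconds


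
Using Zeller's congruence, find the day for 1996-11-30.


Saturday

Zeller's congruence:
q=30, m=11, k=96, j=19
h = (30 + ⌊13×12/5⌋ + 96 + ⌊96/4⌋ + ⌊19/4⌋ - 2×19) mod 7
= (30 + 31 + 96 + 24 + 4 - 38) mod 7
= 147 mod 7 = 0
h=0 → Saturday


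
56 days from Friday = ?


Start: Friday (index 4)
(4 + 56) mod 7
= 60 mod 7
= 4
Index 4 → Friday

Friday


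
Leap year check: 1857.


Rules: divisible by 4 AND (not by 100 OR by 400)
1857 ÷ 4 = 464 remainder 1 → not divisible by 4
Not divisible by 4 → not a leap year

No


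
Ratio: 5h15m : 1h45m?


Duration 1: 315 minutes
Duration 2: 105 minutes
Ratio = 315:105
GCD = 105
Simplified = 3:1
As a decimal: 3/1 = 3.00

3:1 (3.00)


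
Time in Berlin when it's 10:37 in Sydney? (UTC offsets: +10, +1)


Time difference = UTC+1 - UTC+10 = -9 hours
New hour = (10 -9) mod 24
= 1 mod 24 = 1
Minutes unchanged → 01:37

01:37


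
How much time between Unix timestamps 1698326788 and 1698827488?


Difference = 1698827488 - 1698326788 = 500700 seconds
In hours: 500700 / 3600 ≈ 139.1
In days: 500700 / 86400 ≈ 5.80

500700 seconds (139.1 hours / 5.80 days)


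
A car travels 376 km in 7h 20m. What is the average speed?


Distance: 376 km
Time: 7h 20m = 440 min = 440/60 = 22/3 hours
Speed = 376 ÷ (22/3) = 376 × 3 / 22 = 1128/22 ≈ 51.3 km/h

51.3 km/h


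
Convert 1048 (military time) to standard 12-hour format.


10:48 AM

Hour: 10
10 < 12 → AM


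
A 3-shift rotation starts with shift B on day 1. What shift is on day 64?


Shift B

Shifts: A, B, C
Start: B (index 1)
Day 64: (1 + 64 - 1) mod 3
= 64 mod 3
= 1
Index 1 → shift B


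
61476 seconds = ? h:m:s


Hours: 61476 ÷ 3600 = 17 remainder 276
Minutes: 276 ÷ 60 = 4 remainder 36
Seconds: 36

17h 4m 36s


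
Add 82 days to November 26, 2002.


February 16, 2003

Start: November 26, 2002
Add 82 days
November 26 → December 1: 30 - 26 + 1 = 5 days (82 - 5 = 77 left)
December 1 → January 1: 31 - 1 + 1 = 31 days (77 - 31 = 46 left)
January 1 → February 1: 31 - 1 + 1 = 31 days (46 - 31 = 15 left)
February 1 + 15 = February 16, 2003


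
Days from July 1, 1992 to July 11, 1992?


From July 1, 1992 to July 11, 1992
Same month: 11 - 1 = 10 days

10 days


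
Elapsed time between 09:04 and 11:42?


2h 38m

End time in minutes: 11×60 + 42 = 702
Start time in minutes: 9×60 + 4 = 544
Difference = 702 - 544 = 158 minutes
= 2 hours 38 minutes


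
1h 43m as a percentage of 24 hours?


0.0715 (7.15%)

Total minutes: 1×60 + 43 = 103
Day = 24×60 = 1440 minutes
Fraction = 103/1440 ≈ 0.0715
As a percentage: 103/1440 × 100 ≈ 7.15%


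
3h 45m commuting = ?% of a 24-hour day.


15.6%

Time: 225 minutes
Day: 1440 minutes
Percentage = (225/1440) × 100 ≈ 15.6%


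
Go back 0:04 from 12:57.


12:53

Start: 777 minutes from midnight
Subtract: 4 minutes
Remaining: 777 - 4 = 773
Hours: 12, Minutes: 53


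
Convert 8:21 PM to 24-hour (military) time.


20:21

Input: 8:21 PM
PM: 8 + 12 = 20


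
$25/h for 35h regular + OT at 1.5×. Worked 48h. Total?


Regular: 35h × $25 = $875.00
Overtime: 48 - 35 = 13h
OT pay: 13h × $25 × 1.5 = $487.50
Total = $875.00 + $487.50 = $1362.50

$1362.50


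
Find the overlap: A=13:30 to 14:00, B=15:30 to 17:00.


Meeting A: 810-840 (in minutes from midnight)
Meeting B: 930-1020
Overlap start = max(810, 930) = 930
Overlap end = min(840, 1020) = 840
Overlap = max(0, 840 - 930) = 0 min

0 minutes


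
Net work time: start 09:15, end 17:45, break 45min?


7h 45m (465 minutes)

Total time = (17×60+45) - (9×60+15)
= 1065 - 555 = 510 min
Minus break: 510 - 45 = 465 min
= 7h 45m


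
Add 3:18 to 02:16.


05:34

Start: 136 minutes from midnight
Add: 198 minutes
Total: 334 minutes
Hours: 334 ÷ 60 = 5 remainder 34


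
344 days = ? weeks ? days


49 weeks 1 days

Weeks: 344 ÷ 7 = 49 remainder 1


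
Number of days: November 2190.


Month: November (month 11)
November has 30 days

30 days


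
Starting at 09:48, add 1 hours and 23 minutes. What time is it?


11:11

Start: 588 minutes from midnight
Add: 83 minutes
Total: 671 minutes
Hours: 671 ÷ 60 = 11 remainder 11


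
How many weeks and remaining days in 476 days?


68 weeks 0 days

Weeks: 476 ÷ 7 = 68 remainder 0


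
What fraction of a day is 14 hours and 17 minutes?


Total minutes: 14×60 + 17 = 857
Day = 24×60 = 1440 minutes
Fraction = 857/1440 ≈ 0.5951
As a percentage: 857/1440 × 100 ≈ 59.51%

0.5951 (59.51%)


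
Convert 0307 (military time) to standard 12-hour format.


Hour: 3
3 < 12 → AM

3:07 AM


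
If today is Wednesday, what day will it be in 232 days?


Start: Wednesday (index 2)
(2 + 232) mod 7
= 234 mod 7
= 3
Index 3 → Thursday

Thursday


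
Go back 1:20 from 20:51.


19:31

Start: 1251 minutes from midnight
Subtract: 80 minutes
Remaining: 1251 - 80 = 1171
Hours: 19, Minutes: 31


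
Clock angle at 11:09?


79.5°

Hour hand = 11×30 + 9×0.5 = 334.5°
Minute hand = 9×6 = 54°
Difference = |334.5 - 54| = 280.5°
Since > 180°: 360 - 280.5 = 79.5°


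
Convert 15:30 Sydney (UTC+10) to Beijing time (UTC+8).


Time difference = UTC+8 - UTC+10 = -2 hours
New hour = (15 -2) mod 24
= 13 mod 24 = 13
Minutes unchanged → 13:30

13:30


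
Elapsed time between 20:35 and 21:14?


0h 39m

End time in minutes: 21×60 + 14 = 1274
Start time in minutes: 20×60 + 35 = 1235
Difference = 1274 - 1235 = 39 minutes
= 0 hours 39 minutes


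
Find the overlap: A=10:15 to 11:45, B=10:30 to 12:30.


75 minutes

Meeting A: 615-705 (in minutes from midnight)
Meeting B: 630-750
Overlap start = max(615, 630) = 630
Overlap end = min(705, 750) = 705
Overlap = max(0, 705 - 630) = 75 min


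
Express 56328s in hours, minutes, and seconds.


15h 38m 48s

Hours: 56328 ÷ 3600 = 15 remainder 2328
Minutes: 2328 ÷ 60 = 38 remainder 48
Seconds: 48


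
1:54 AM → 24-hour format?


Input: 1:54 AM
AM hour stays: 1

01:54


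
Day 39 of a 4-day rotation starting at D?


Shifts: A, B, C, D
Start: D (index 3)
Day 39: (3 + 39 - 1) mod 4
= 41 mod 4
= 1
Index 1 → shift B

Shift B


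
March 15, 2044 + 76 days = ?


May 30, 2044

Start: March 15, 2044
Add 76 days
March 15 → April 1: 31 - 15 + 1 = 17 days (76 - 17 = 59 left)
April 1 → May 1: 30 - 1 + 1 = 30 days (59 - 30 = 29 left)
May 1 + 29 = May 30, 2044


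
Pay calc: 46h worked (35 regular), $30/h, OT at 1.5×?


Regular: 35h × $30 = $1050.00
Overtime: 46 - 35 = 11h
OT pay: 11h × $30 × 1.5 = $495.00
Total = $1050.00 + $495.00 = $1545.00

$1545.00


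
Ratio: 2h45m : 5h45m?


11:23 (0.48)

Duration 1: 165 minutes
Duration 2: 345 minutes
Ratio = 165:345
GCD = 15
Simplified = 11:23
As a decimal: 11/23 ≈ 0.48


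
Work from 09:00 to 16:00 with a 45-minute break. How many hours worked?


6h 15m (375 minutes)

Total time = (16×60+0) - (9×60+0)
= 960 - 540 = 420 min
Minus break: 420 - 45 = 375 min
= 6h 15m


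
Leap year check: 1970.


Rules: divisible by 4 AND (not by 100 OR by 400)
1970 ÷ 4 = 492 remainder 2 → not divisible by 4
Not divisible by 4 → not a leap year

No


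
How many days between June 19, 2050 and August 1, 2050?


From June 19, 2050 to August 1, 2050
Rest of June 2050: 30 - 19 = 11
Full months: July 31
Days into August 2050: 1
Total = 11 + 31 + 1 = 43 days

43 days


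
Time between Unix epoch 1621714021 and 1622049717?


335696 seconds (93.2 hours / 3.89 days)

Difference = 1622049717 - 1621714021 = 335696 seconds
In hours: 335696 / 3600 ≈ 93.2
In days: 335696 / 86400 ≈ 3.89


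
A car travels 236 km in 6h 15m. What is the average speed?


37.8 km/h

Distance: 236 km
Time: 6h 15m = 375 min = 375/60 = 25/4 hours
Speed = 236 ÷ (25/4) = 236 × 4 / 25 = 944/25 ≈ 37.8 km/h


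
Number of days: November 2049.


Month: November (month 11)
November has 30 days

30 days


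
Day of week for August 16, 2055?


Monday

Zeller's congruence:
q=16, m=8, k=55, j=20
h = (16 + ⌊13×9/5⌋ + 55 + ⌊55/4⌋ + ⌊20/4⌋ - 2×20) mod 7
= (16 + 23 + 55 + 13 + 5 - 40) mod 7
= 72 mod 7 = 2
h=2 → Monday


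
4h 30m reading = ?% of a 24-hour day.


Time: 270 minutes
Day: 1440 minutes
Percentage = (270/1440) × 100 ≈ 18.8%

18.8%


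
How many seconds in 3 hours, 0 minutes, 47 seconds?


Hours: 3 × 3600 = 10800
Minutes: 0 × 60 = 0
Seconds: 47
Total = 10800 + 0 + 47 = 10847

10847 seconds


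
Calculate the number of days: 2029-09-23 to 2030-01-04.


103 days

From September 23, 2029 to January 4, 2030
Rest of September 2029: 30 - 23 = 7
Full months: October 31, November 30, December 31
Days into January 2030: 4
Total = 7 + 31 + 30 + 31 + 4 = 103 days


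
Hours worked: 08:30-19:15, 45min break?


10h 0m (600 minutes)

Total time = (19×60+15) - (8×60+30)
= 1155 - 510 = 645 min
Minus break: 645 - 45 = 600 min
= 10h 0m


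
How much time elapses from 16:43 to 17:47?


End time in minutes: 17×60 + 47 = 1067
Start time in minutes: 16×60 + 43 = 1003
Difference = 1067 - 1003 = 64 minutes
= 1 hours 4 minutes

1h 4m


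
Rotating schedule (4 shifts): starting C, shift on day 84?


Shift B

Shifts: A, B, C, D
Start: C (index 2)
Day 84: (2 + 84 - 1) mod 4
= 85 mod 4
= 1
Index 1 → shift B


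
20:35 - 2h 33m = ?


Start: 1235 minutes from midnight
Subtract: 153 minutes
Remaining: 1235 - 153 = 1082
Hours: 18, Minutes: 2

18:02


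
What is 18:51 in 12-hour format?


Hour: 18
18 - 12 = 6 → PM

6:51 PM


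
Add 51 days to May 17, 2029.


Start: May 17, 2029
Add 51 days
May 17 → June 1: 31 - 17 + 1 = 15 days (51 - 15 = 36 left)
June 1 → July 1: 30 - 1 + 1 = 30 days (36 - 30 = 6 left)
July 1 + 6 = July 7, 2029

July 7, 2029


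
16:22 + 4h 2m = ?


Start: 982 minutes from midnight
Add: 242 minutes
Total: 1224 minutes
Hours: 1224 ÷ 60 = 20 remainder 24

20:24


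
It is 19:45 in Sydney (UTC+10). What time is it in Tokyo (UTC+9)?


18:45

Time difference = UTC+9 - UTC+10 = -1 hours
New hour = (19 -1) mod 24
= 18 mod 24 = 18
Minutes unchanged → 18:45


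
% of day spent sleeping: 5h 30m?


22.9%

Time: 330 minutes
Day: 1440 minutes
Percentage = (330/1440) × 100 ≈ 22.9%


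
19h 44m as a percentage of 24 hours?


Total minutes: 19×60 + 44 = 1184
Day = 24×60 = 1440 minutes
Fraction = 1184/1440 ≈ 0.8222
As a percentage: 1184/1440 × 100 ≈ 82.22%

0.8222 (82.22%)


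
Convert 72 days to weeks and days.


Weeks: 72 ÷ 7 = 10 remainder 2

10 weeks 2 days


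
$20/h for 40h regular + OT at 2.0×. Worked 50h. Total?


Regular: 40h × $20 = $800.00
Overtime: 50 - 40 = 10h
OT pay: 10h × $20 × 2.0 = $400.00
Total = $800.00 + $400.00 = $1200.00

$1200.00


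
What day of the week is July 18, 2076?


Zeller's congruence:
q=18, m=7, k=76, j=20
h = (18 + ⌊13×8/5⌋ + 76 + ⌊76/4⌋ + ⌊20/4⌋ - 2×20) mod 7
= (18 + 20 + 76 + 19 + 5 - 40) mod 7
= 98 mod 7 = 0
h=0 → Saturday

Saturday


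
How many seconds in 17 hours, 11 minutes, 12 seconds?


61872 seconds

Hours: 17 × 3600 = 61200
Minutes: 11 × 60 = 660
Seconds: 12
Total = 61200 + 660 + 12 = 61872


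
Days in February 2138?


Month: February (month 2)
February: 28 or 29 (leap year)
2138 leap year? No

28 days


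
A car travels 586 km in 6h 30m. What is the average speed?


Distance: 586 km
Time: 6h 30m = 390 min = 390/60 = 13/2 hours
Speed = 586 ÷ (13/2) = 586 × 2 / 13 = 1172/13 ≈ 90.2 km/h

90.2 km/h


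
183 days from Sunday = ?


Monday

Start: Sunday (index 6)
(6 + 183) mod 7
= 189 mod 7
= 0
Index 0 → Monday


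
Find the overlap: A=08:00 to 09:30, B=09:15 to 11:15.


15 minutes

Meeting A: 480-570 (in minutes from midnight)
Meeting B: 555-675
Overlap start = max(480, 555) = 555
Overlap end = min(570, 675) = 570
Overlap = max(0, 570 - 555) = 15 min


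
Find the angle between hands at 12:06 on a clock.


33.0°

Hour hand (12 ≡ 0 on the dial): 0×30 + 6×0.5 = 3.0°
Minute hand = 6×6 = 36°
Difference = |3.0 - 36| = 33.0°


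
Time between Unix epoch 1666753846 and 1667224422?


470576 seconds (130.7 hours / 5.45 days)

Difference = 1667224422 - 1666753846 = 470576 seconds
In hours: 470576 / 3600 ≈ 130.7
In days: 470576 / 86400 ≈ 5.45


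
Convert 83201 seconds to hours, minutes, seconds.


Hours: 83201 ÷ 3600 = 23 remainder 401
Minutes: 401 ÷ 60 = 6 remainder 41
Seconds: 41

23h 6m 41s


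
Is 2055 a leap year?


Rules: divisible by 4 AND (not by 100 OR by 400)
2055 ÷ 4 = 513 remainder 3 → not divisible by 4
Not divisible by 4 → not a leap year

No


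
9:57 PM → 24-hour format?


Input: 9:57 PM
PM: 9 + 12 = 21

21:57


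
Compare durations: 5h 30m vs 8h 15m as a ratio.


Duration 1: 330 minutes
Duration 2: 495 minutes
Ratio = 330:495
GCD = 165
Simplified = 2:3
As a decimal: 2/3 ≈ 0.67

2:3 (0.67)


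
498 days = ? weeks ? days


71 weeks 1 days

Weeks: 498 ÷ 7 = 71 remainder 1


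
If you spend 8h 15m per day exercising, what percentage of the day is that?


Time: 495 minutes
Day: 1440 minutes
Percentage = (495/1440) × 100 ≈ 34.4%

34.4%


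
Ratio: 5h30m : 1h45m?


Duration 1: 330 minutes
Duration 2: 105 minutes
Ratio = 330:105
GCD = 15
Simplified = 22:7
As a decimal: 22/7 ≈ 3.14

22:7 (3.14)


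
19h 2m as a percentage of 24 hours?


Total minutes: 19×60 + 2 = 1142
Day = 24×60 = 1440 minutes
Fraction = 1142/1440 ≈ 0.7931
As a percentage: 1142/1440 × 100 ≈ 79.31%

0.7931 (79.31%)


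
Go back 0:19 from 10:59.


10:40

Start: 659 minutes from midnight
Subtract: 19 minutes
Remaining: 659 - 19 = 640
Hours: 10, Minutes: 40


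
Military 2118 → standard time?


Hour: 21
21 - 12 = 9 → PM

9:18 PM


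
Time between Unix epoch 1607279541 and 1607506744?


Difference = 1607506744 - 1607279541 = 227203 seconds
In hours: 227203 / 3600 ≈ 63.1
In days: 227203 / 86400 ≈ 2.63

227203 seconds (63.1 hours / 2.63 days)


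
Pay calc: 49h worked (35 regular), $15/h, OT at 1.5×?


$840.00

Regular: 35h × $15 = $525.00
Overtime: 49 - 35 = 14h
OT pay: 14h × $15 × 1.5 = $315.00
Total = $525.00 + $315.00 = $840.00


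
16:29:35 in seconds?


59375 seconds

Hours: 16 × 3600 = 57600
Minutes: 29 × 60 = 1740
Seconds: 35
Total = 57600 + 1740 + 35 = 59375


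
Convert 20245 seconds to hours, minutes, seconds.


Hours: 20245 ÷ 3600 = 5 remainder 2245
Minutes: 2245 ÷ 60 = 37 remainder 25
Seconds: 25

5h 37m 25s


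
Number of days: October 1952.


Month: October (month 10)
October has 31 days

31 days


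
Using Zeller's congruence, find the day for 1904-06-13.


Monday

Zeller's congruence:
q=13, m=6, k=4, j=19
h = (13 + ⌊13×7/5⌋ + 4 + ⌊4/4⌋ + ⌊19/4⌋ - 2×19) mod 7
= (13 + 18 + 4 + 1 + 4 - 38) mod 7
= 2 mod 7 = 2
h=2 → Monday


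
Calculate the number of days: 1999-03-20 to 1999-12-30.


285 days

From March 20, 1999 to December 30, 1999
Rest of March 1999: 31 - 20 = 11
Full months: April 30, May 31, June 30, July 31, August 31, September 30, October 31, November 30
Days into December 1999: 30
Total = 11 + 30 + 31 + 30 + 31 + 31 + 30 + 31 + 30 + 30 = 285 days


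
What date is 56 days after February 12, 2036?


April 8, 2036

Start: February 12, 2036
Add 56 days
February 12 → March 1: 29 - 12 + 1 = 18 days (56 - 18 = 38 left)
March 1 → April 1: 31 - 1 + 1 = 31 days (38 - 31 = 7 left)
April 1 + 7 = April 8, 2036


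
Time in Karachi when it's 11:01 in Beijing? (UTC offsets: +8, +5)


08:01

Time difference = UTC+5 - UTC+8 = -3 hours
New hour = (11 -3) mod 24
= 8 mod 24 = 8
Minutes unchanged → 08:01


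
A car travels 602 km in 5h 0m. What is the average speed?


120.4 km/h

Distance: 602 km
Time: 5 hours
Speed = 602 / 5 = 120.4 km/h


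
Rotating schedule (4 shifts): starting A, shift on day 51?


Shift C

Shifts: A, B, C, D
Start: A (index 0)
Day 51: (0 + 51 - 1) mod 4
= 50 mod 4
= 2
Index 2 → shift C


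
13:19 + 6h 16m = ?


Start: 799 minutes from midnight
Add: 376 minutes
Total: 1175 minutes
Hours: 1175 ÷ 60 = 19 remainder 35

19:35


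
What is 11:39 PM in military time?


23:39

Input: 11:39 PM
PM: 11 + 12 = 23


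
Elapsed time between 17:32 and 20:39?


End time in minutes: 20×60 + 39 = 1239
Start time in minutes: 17×60 + 32 = 1052
Difference = 1239 - 1052 = 187 minutes
= 3 hours 7 minutes

3h 7m


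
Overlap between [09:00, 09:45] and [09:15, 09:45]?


Meeting A: 540-585 (in minutes from midnight)
Meeting B: 555-585
Overlap start = max(540, 555) = 555
Overlap end = min(585, 585) = 585
Overlap = max(0, 585 - 555) = 30 min

30 minutes


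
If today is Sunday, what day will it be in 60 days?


Thursday

Start: Sunday (index 6)
(6 + 60) mod 7
= 66 mod 7
= 3
Index 3 → Thursday


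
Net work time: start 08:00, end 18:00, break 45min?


9h 15m (555 minutes)

Total time = (18×60+0) - (8×60+0)
= 1080 - 480 = 600 min
Minus break: 600 - 45 = 555 min
= 9h 15m


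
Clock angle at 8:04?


142.0°

Hour hand = 8×30 + 4×0.5 = 242.0°
Minute hand = 4×6 = 24°
Difference = |242.0 - 24| = 218.0°
Since > 180°: 360 - 218.0 = 142.0°


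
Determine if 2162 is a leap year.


No

Rules: divisible by 4 AND (not by 100 OR by 400)
2162 ÷ 4 = 540 remainder 2 → not divisible by 4
Not divisible by 4 → not a leap year


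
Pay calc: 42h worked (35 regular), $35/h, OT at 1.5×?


Regular: 35h × $35 = $1225.00
Overtime: 42 - 35 = 7h
OT pay: 7h × $35 × 1.5 = $367.50
Total = $1225.00 + $367.50 = $1592.50

$1592.50


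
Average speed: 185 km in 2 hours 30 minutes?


Distance: 185 km
Time: 2h 30m = 150 min = 150/60 = 5/2 hours
Speed = 185 ÷ (5/2) = 185 × 2 / 5 = 370/5 = 74.0 km/h

74.0 km/h


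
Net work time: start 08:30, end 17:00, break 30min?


8h 0m (480 minutes)

Total time = (17×60+0) - (8×60+30)
= 1020 - 510 = 510 min
Minus break: 510 - 30 = 480 min
= 8h 0m


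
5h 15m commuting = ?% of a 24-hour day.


21.9%

Time: 315 minutes
Day: 1440 minutes
Percentage = (315/1440) × 100 ≈ 21.9%


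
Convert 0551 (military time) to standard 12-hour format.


Hour: 5
5 < 12 → AM

5:51 AM


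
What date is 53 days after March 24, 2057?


Start: March 24, 2057
Add 53 days
March 24 → April 1: 31 - 24 + 1 = 8 days (53 - 8 = 45 left)
April 1 → May 1: 30 - 1 + 1 = 30 days (45 - 30 = 15 left)
May 1 + 15 = May 16, 2057

May 16, 2057


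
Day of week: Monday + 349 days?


Sunday

Start: Monday (index 0)
(0 + 349) mod 7
= 349 mod 7
= 6
Index 6 → Sunday


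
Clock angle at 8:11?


179.5°

Hour hand = 8×30 + 11×0.5 = 245.5°
Minute hand = 11×6 = 66°
Difference = |245.5 - 66| = 179.5°


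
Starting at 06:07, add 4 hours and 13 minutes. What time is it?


Start: 367 minutes from midnight
Add: 253 minutes
Total: 620 minutes
Hours: 620 ÷ 60 = 10 remainder 20

10:20


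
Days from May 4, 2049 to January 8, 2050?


249 days

From May 4, 2049 to January 8, 2050
Rest of May 2049: 31 - 4 = 27
Full months: June 30, July 31, August 31, September 30, October 31, November 30, December 31
Days into January 2050: 8
Total = 27 + 30 + 31 + 31 + 30 + 31 + 30 + 31 + 8 = 249 days


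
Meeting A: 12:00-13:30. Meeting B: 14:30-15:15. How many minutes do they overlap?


0 minutes

Meeting A: 720-810 (in minutes from midnight)
Meeting B: 870-915
Overlap start = max(720, 870) = 870
Overlap end = min(810, 915) = 810
Overlap = max(0, 810 - 870) = 0 min


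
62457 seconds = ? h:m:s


17h 20m 57s

Hours: 62457 ÷ 3600 = 17 remainder 1257
Minutes: 1257 ÷ 60 = 20 remainder 57
Seconds: 57


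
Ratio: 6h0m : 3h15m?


24:13 (1.85)

Duration 1: 360 minutes
Duration 2: 195 minutes
Ratio = 360:195
GCD = 15
Simplified = 24:13
As a decimal: 24/13 ≈ 1.85


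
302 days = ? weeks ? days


43 weeks 1 days

Weeks: 302 ÷ 7 = 43 remainder 1


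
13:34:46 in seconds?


Hours: 13 × 3600 = 46800
Minutes: 34 × 60 = 2040
Seconds: 46
Total = 46800 + 2040 + 46 = 48886

48886 seconds


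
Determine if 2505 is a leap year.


Rules: divisible by 4 AND (not by 100 OR by 400)
2505 ÷ 4 = 626 remainder 1 → not divisible by 4
Not divisible by 4 → not a leap year

No


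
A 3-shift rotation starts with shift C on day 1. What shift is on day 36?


Shift B

Shifts: A, B, C
Start: C (index 2)
Day 36: (2 + 36 - 1) mod 3
= 37 mod 3
= 1
Index 1 → shift B


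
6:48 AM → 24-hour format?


Input: 6:48 AM
AM hour stays: 6

06:48


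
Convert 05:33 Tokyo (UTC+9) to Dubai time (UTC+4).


00:33

Time difference = UTC+4 - UTC+9 = -5 hours
New hour = (5 -5) mod 24
= 0 mod 24 = 0
Minutes unchanged → 00:33


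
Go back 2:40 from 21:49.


Start: 1309 minutes from midnight
Subtract: 160 minutes
Remaining: 1309 - 160 = 1149
Hours: 19, Minutes: 9

19:09


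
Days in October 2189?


Month: October (month 10)
October has 31 days

31 days


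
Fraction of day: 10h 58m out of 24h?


0.4569 (45.69%)

Total minutes: 10×60 + 58 = 658
Day = 24×60 = 1440 minutes
Fraction = 658/1440 ≈ 0.4569
As a percentage: 658/1440 × 100 ≈ 45.69%


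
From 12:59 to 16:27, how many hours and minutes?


3h 28m

End time in minutes: 16×60 + 27 = 987
Start time in minutes: 12×60 + 59 = 779
Difference = 987 - 779 = 208 minutes
= 3 hours 28 minutes


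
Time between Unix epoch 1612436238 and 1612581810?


Difference = 1612581810 - 1612436238 = 145572 seconds
In hours: 145572 / 3600 ≈ 40.4
In days: 145572 / 86400 ≈ 1.68

145572 seconds (40.4 hours / 1.68 days)


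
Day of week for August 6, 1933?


Sunday

Zeller's congruence:
q=6, m=8, k=33, j=19
h = (6 + ⌊13×9/5⌋ + 33 + ⌊33/4⌋ + ⌊19/4⌋ - 2×19) mod 7
= (6 + 23 + 33 + 8 + 4 - 38) mod 7
= 36 mod 7 = 1
h=1 → Sunday


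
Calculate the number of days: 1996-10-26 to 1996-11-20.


25 days

From October 26, 1996 to November 20, 1996
Rest of October 1996: 31 - 26 = 5
Days into November 1996: 20
Total = 5 + 20 = 25 days


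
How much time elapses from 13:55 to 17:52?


3h 57m

End time in minutes: 17×60 + 52 = 1072
Start time in minutes: 13×60 + 55 = 835
Difference = 1072 - 835 = 237 minutes
= 3 hours 57 minutes


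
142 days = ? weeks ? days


20 weeks 2 days

Weeks: 142 ÷ 7 = 20 remainder 2


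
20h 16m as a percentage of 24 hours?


Total minutes: 20×60 + 16 = 1216
Day = 24×60 = 1440 minutes
Fraction = 1216/1440 ≈ 0.8444
As a percentage: 1216/1440 × 100 ≈ 84.44%

0.8444 (84.44%)


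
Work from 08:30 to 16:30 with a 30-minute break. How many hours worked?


Total time = (16×60+30) - (8×60+30)
= 990 - 510 = 480 min
Minus break: 480 - 30 = 450 min
= 7h 30m

7h 30m (450 minutes)


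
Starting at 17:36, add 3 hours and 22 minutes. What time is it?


20:58

Start: 1056 minutes from midnight
Add: 202 minutes
Total: 1258 minutes
Hours: 1258 ÷ 60 = 20 remainder 58


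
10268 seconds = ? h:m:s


Hours: 10268 ÷ 3600 = 2 remainder 3068
Minutes: 3068 ÷ 60 = 51 remainder 8
Seconds: 8

2h 51m 8s


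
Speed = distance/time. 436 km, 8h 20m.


Distance: 436 km
Time: 8h 20m = 500 min = 500/60 = 25/3 hours
Speed = 436 ÷ (25/3) = 436 × 3 / 25 = 1308/25 ≈ 52.3 km/h

52.3 km/h


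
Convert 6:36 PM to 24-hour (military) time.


18:36

Input: 6:36 PM
PM: 6 + 12 = 18


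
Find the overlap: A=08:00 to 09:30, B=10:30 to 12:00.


Meeting A: 480-570 (in minutes from midnight)
Meeting B: 630-720
Overlap start = max(480, 630) = 630
Overlap end = min(570, 720) = 570
Overlap = max(0, 570 - 630) = 0 min

0 minutes


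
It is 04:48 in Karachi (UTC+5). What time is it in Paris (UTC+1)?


00:48

Time difference = UTC+1 - UTC+5 = -4 hours
New hour = (4 -4) mod 24
= 0 mod 24 = 0
Minutes unchanged → 00:48


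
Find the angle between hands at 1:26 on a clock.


113.0°

Hour hand = 1×30 + 26×0.5 = 43.0°
Minute hand = 26×6 = 156°
Difference = |43.0 - 156| = 113.0°


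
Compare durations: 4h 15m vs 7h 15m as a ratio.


17:29 (0.59)

Duration 1: 255 minutes
Duration 2: 435 minutes
Ratio = 255:435
GCD = 15
Simplified = 17:29
As a decimal: 17/29 ≈ 0.59


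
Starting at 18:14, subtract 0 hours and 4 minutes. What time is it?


Start: 1094 minutes from midnight
Subtract: 4 minutes
Remaining: 1094 - 4 = 1090
Hours: 18, Minutes: 10

18:10


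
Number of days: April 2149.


Month: April (month 4)
April has 30 days

30 days


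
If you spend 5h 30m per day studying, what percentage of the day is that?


22.9%

Time: 330 minutes
Day: 1440 minutes
Percentage = (330/1440) × 100 ≈ 22.9%


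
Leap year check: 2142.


No

Rules: divisible by 4 AND (not by 100 OR by 400)
2142 ÷ 4 = 535 remainder 2 → not divisible by 4
Not divisible by 4 → not a leap year


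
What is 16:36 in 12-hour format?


Hour: 16
16 - 12 = 4 → PM

4:36 PM


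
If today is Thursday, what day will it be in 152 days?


Start: Thursday (index 3)
(3 + 152) mod 7
= 155 mod 7
= 1
Index 1 → Tuesday

Tuesday


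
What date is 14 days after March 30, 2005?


Start: March 30, 2005
Add 14 days
March 30 → April 1: 31 - 30 + 1 = 2 days (14 - 2 = 12 left)
April 1 + 12 = April 13, 2005

April 13, 2005


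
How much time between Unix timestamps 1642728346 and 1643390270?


Difference = 1643390270 - 1642728346 = 661924 seconds
In hours: 661924 / 3600 ≈ 183.9
In days: 661924 / 86400 ≈ 7.66

661924 seconds (183.9 hours / 7.66 days)


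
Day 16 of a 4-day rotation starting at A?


Shift D

Shifts: A, B, C, D
Start: A (index 0)
Day 16: (0 + 16 - 1) mod 4
= 15 mod 4
= 3
Index 3 → shift D


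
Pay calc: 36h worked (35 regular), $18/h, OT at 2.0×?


Regular: 35h × $18 = $630.00
Overtime: 36 - 35 = 1h
OT pay: 1h × $18 × 2.0 = $36.00
Total = $630.00 + $36.00 = $666.00

$666.00


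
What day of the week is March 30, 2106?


Tuesday

Zeller's congruence:
q=30, m=3, k=6, j=21
h = (30 + ⌊13×4/5⌋ + 6 + ⌊6/4⌋ + ⌊21/4⌋ - 2×21) mod 7
= (30 + 10 + 6 + 1 + 5 - 42) mod 7
= 10 mod 7 = 3
h=3 → Tuesday


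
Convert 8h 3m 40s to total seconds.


Hours: 8 × 3600 = 28800
Minutes: 3 × 60 = 180
Seconds: 40
Total = 28800 + 180 + 40 = 29020

29020 seconds


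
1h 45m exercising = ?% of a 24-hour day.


Time: 105 minutes
Day: 1440 minutes
Percentage = (105/1440) × 100 ≈ 7.3%

7.3%


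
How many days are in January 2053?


Month: January (month 1)
January has 31 days

31 days


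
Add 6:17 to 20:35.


Start: 1235 minutes from midnight
Add: 377 minutes
Total: 1612 minutes
Hours: 1612 ÷ 60 = 26 remainder 52
26 ≥ 24 → 26 - 24 = 2 (next day)

02:52 (next day)


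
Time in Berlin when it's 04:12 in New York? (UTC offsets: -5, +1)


Time difference = UTC+1 - UTC-5 = +6 hours
New hour = (4 + 6) mod 24
= 10 mod 24 = 10
Minutes unchanged → 10:12

10:12


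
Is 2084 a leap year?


Rules: divisible by 4 AND (not by 100 OR by 400)
2084 ÷ 4 = 521 exactly → divisible by 4
2084 ÷ 100 = 20 remainder 84 → not divisible by 100
Divisible by 4 but not by 100 → leap year

Yes


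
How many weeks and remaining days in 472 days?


67 weeks 3 days

Weeks: 472 ÷ 7 = 67 remainder 3


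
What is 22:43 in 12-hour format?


10:43 PM

Hour: 22
22 - 12 = 10 → PM


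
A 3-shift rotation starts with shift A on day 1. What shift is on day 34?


Shift A

Shifts: A, B, C
Start: A (index 0)
Day 34: (0 + 34 - 1) mod 3
= 33 mod 3
= 0
Index 0 → shift A


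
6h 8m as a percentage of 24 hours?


0.2556 (25.56%)

Total minutes: 6×60 + 8 = 368
Day = 24×60 = 1440 minutes
Fraction = 368/1440 ≈ 0.2556
As a percentage: 368/1440 × 100 ≈ 25.56%


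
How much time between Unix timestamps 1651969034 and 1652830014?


Difference = 1652830014 - 1651969034 = 860980 seconds
In hours: 860980 / 3600 ≈ 239.2
In days: 860980 / 86400 ≈ 9.97

860980 seconds (239.2 hours / 9.97 days)


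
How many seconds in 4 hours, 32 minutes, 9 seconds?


Hours: 4 × 3600 = 14400
Minutes: 32 × 60 = 1920
Seconds: 9
Total = 14400 + 1920 + 9 = 16329

16329 seconds


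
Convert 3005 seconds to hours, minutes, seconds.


0h 50m 5s

Hours: 3005 ÷ 3600 = 0 remainder 3005
Minutes: 3005 ÷ 60 = 50 remainder 5
Seconds: 5


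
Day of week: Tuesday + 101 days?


Start: Tuesday (index 1)
(1 + 101) mod 7
= 102 mod 7
= 4
Index 4 → Friday

Friday


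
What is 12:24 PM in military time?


12:24

Input: 12:24 PM
12 PM → 12 (noon)


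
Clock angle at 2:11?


Hour hand = 2×30 + 11×0.5 = 65.5°
Minute hand = 11×6 = 66°
Difference = |65.5 - 66| = 0.5°

0.5°


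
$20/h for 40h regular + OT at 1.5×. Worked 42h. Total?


$860.00

Regular: 40h × $20 = $800.00
Overtime: 42 - 40 = 2h
OT pay: 2h × $20 × 1.5 = $60.00
Total = $800.00 + $60.00 = $860.00


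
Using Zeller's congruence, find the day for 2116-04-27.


Monday

Zeller's congruence:
q=27, m=4, k=16, j=21
h = (27 + ⌊13×5/5⌋ + 16 + ⌊16/4⌋ + ⌊21/4⌋ - 2×21) mod 7
= (27 + 13 + 16 + 4 + 5 - 42) mod 7
= 23 mod 7 = 2
h=2 → Monday


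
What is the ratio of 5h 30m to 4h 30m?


Duration 1: 330 minutes
Duration 2: 270 minutes
Ratio = 330:270
GCD = 30
Simplified = 11:9
As a decimal: 11/9 ≈ 1.22

11:9 (1.22)


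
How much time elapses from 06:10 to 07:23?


End time in minutes: 7×60 + 23 = 443
Start time in minutes: 6×60 + 10 = 370
Difference = 443 - 370 = 73 minutes
= 1 hours 13 minutes

1h 13m


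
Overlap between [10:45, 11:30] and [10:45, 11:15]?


Meeting A: 645-690 (in minutes from midnight)
Meeting B: 645-675
Overlap start = max(645, 645) = 645
Overlap end = min(690, 675) = 675
Overlap = max(0, 675 - 645) = 30 min

30 minutes


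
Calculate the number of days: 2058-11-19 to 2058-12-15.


26 days

From November 19, 2058 to December 15, 2058
Rest of November 2058: 30 - 19 = 11
Days into December 2058: 15
Total = 11 + 15 = 26 days


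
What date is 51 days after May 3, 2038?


Start: May 3, 2038
Add 51 days
May 3 → June 1: 31 - 3 + 1 = 29 days (51 - 29 = 22 left)
June 1 + 22 = June 23, 2038

June 23, 2038


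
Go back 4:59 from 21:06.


16:07

Start: 1266 minutes from midnight
Subtract: 299 minutes
Remaining: 1266 - 299 = 967
Hours: 16, Minutes: 7


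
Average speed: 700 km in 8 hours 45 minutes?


80.0 km/h

Distance: 700 km
Time: 8h 45m = 525 min = 525/60 = 35/4 hours
Speed = 700 ÷ (35/4) = 700 × 4 / 35 = 2800/35 = 80.0 km/h
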